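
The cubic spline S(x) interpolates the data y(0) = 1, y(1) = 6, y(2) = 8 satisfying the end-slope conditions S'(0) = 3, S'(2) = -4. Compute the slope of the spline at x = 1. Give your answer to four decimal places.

5.5000

Write M_i for S''(x_i). With h_i = 1, 1 and divided differences Δ_i = 5, 2, the continuity of S' gives the tridiagonal system
  1·M_0 + 4·M_1 + 1·M_2 = 6(Δ_1 - Δ_0) = -18
Clamped end conditions give two more equations: 2h_0·M_0 + h_0·M_1 = 6(Δ_0 - S'(0)) = 12 and h_1·M_1 + 2h_1·M_2 = 6(S'(2) - Δ_1) = -36.
Hence M_0 = 7, M_1 = -2, M_2 = -17.
On [1, 2], S'(x) = b_1 + 2c_1·(x - 1) + 3d_1·(x - 1)² with b_1 = Δ_1 - h_1(2M_1 + M_2)/6 = 11/2, c_1 = M_1/2 = -1, d_1 = (M_2 - M_1)/(6h_1) = -5/2. So S'(1) = 11/2.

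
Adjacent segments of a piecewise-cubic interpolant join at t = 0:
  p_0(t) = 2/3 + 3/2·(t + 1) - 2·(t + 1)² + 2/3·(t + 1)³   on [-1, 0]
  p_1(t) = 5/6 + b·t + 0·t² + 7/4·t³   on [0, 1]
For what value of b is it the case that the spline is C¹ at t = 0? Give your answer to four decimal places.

p_0'(t) = 3/2 - 4·(t + 1) + 2·(t + 1)², so p_0'(0) = -1/2. On the right, p_1'(0) = b, so b = -1/2.

-0.5000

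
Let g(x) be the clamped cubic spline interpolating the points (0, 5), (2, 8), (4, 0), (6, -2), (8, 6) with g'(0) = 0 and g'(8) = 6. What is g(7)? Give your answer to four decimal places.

Write σ_i for g''(x_i). With h_i = 2, 2, 2, 2 and divided differences Δ_i = 3/2, -4, -1, 4, the continuity of g' gives the tridiagonal system
  2·σ_0 + 8·σ_1 + 2·σ_2 = 6(Δ_1 - Δ_0) = -33
  2·σ_1 + 8·σ_2 + 2·σ_3 = 6(Δ_2 - Δ_1) = 18
  2·σ_2 + 8·σ_3 + 2·σ_4 = 6(Δ_3 - Δ_2) = 30
Clamped end conditions give two more equations: 2h_0·σ_0 + h_0·σ_1 = 6(Δ_0 - g'(0)) = 9 and h_3·σ_3 + 2h_3·σ_4 = 6(g'(8) - Δ_3) = 12.
Forward elimination and back-substitution give σ_0 = 603/112, σ_1 = -351/56, σ_2 = 51/16, σ_3 = 141/56, σ_4 = 195/112.
On [6, 8], g(x) = -2 + 195/112·(x - 6) + 141/112·(x - 6)² - 29/448·(x - 6)³.
With (x - 6) = 1: g(7) = 419/448.

0.9353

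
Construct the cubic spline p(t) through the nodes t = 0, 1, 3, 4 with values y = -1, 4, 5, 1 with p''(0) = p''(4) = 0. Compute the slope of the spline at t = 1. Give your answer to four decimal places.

Write M_i for p''(x_i). With h_i = 1, 2, 1 and divided differences Δ_i = 5, 1/2, -4, the continuity of p' gives the tridiagonal system
  1·M_0 + 6·M_1 + 2·M_2 = 6(Δ_1 - Δ_0) = -27
  2·M_1 + 6·M_2 + 1·M_3 = 6(Δ_2 - Δ_1) = -27
Natural end conditions: M_0 = M_3 = 0.
Solving: M_0 = 0, M_1 = -27/8, M_2 = -27/8, M_3 = 0.
On [1, 3], p'(t) = b_1 + 2c_1·(t - 1) + 3d_1·(t - 1)² with b_1 = Δ_1 - h_1(2M_1 + M_2)/6 = 31/8, c_1 = M_1/2 = -27/16, d_1 = (M_2 - M_1)/(6h_1) = 0. So p'(1) = 31/8.

3.8750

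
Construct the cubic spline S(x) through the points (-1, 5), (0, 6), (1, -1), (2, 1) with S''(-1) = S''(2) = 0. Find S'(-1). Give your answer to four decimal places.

Put M_i = S'' at the i-th knot. Here h = (1, 1, 1) and Δ = (1, -7, 2), so the interior equations h_(i-1)·M_(i-1) + 2(h_(i-1)+h_i)·M_i + h_i·M_(i+1) = 6(Δ_i − Δ_(i-1)) read
  1·M_0 + 4·M_1 + 1·M_2 = 6(Δ_1 - Δ_0) = -48
  1·M_1 + 4·M_2 + 1·M_3 = 6(Δ_2 - Δ_1) = 54
Natural end conditions: M_0 = M_3 = 0.
Solving the tridiagonal system: M_0 = 0, M_1 = -82/5, M_2 = 88/5, M_3 = 0.
On [-1, 0], S'(x) = b_0 + 2c_0·(x + 1) + 3d_0·(x + 1)² with b_0 = Δ_0 - h_0(2M_0 + M_1)/6 = 56/15, c_0 = M_0/2 = 0, d_0 = (M_1 - M_0)/(6h_0) = -41/15. So S'(-1) = 56/15.

3.7333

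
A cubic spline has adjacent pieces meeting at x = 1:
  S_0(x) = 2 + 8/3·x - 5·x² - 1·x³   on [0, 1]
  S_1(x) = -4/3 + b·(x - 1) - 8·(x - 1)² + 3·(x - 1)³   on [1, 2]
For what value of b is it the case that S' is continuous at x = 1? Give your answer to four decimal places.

S_0'(x) = 8/3 - 10·x - 3·x², so S_0'(1) = -31/3. On the right, S_1'(1) = b, so b = -31/3.

-10.3333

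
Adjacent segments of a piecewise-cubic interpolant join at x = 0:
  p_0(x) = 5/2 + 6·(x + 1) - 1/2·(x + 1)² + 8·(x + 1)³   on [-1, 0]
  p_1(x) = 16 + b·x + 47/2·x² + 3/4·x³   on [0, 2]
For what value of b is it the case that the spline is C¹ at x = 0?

29

p_0'(x) = 6 - 1·(x + 1) + 24·(x + 1)², so p_0'(0) = 29. On the right, p_1'(0) = b, so b = 29.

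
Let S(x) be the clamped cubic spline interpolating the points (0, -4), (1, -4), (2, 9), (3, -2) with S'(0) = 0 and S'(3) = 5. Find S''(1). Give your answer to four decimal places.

41.3333

With m_i denoting the second derivative at x_i, h_i = 1, 1, 1, and Δ_i = (y_(i+1) − y_i)/h_i = 0, 13, -11:
  1·m_0 + 4·m_1 + 1·m_2 = 6(Δ_1 - Δ_0) = 78
  1·m_1 + 4·m_2 + 1·m_3 = 6(Δ_2 - Δ_1) = -144
Clamped end conditions give two more equations: 2h_0·m_0 + h_0·m_1 = 6(Δ_0 - S'(0)) = 0 and h_2·m_2 + 2h_2·m_3 = 6(S'(3) - Δ_2) = 96.
Solving: m_0 = -62/3, m_1 = 124/3, m_2 = -200/3, m_3 = 244/3.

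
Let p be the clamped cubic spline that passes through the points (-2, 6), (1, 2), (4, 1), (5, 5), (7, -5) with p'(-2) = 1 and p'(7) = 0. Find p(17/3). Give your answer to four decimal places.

2.3836

Put σ_i = p'' at the i-th knot. Here h = (3, 3, 1, 2) and Δ = (-4/3, -1/3, 4, -5), so the interior equations h_(i-1)·σ_(i-1) + 2(h_(i-1)+h_i)·σ_i + h_i·σ_(i+1) = 6(Δ_i − Δ_(i-1)) read
  3·σ_0 + 12·σ_1 + 3·σ_2 = 6(Δ_1 - Δ_0) = 6
  3·σ_1 + 8·σ_2 + 1·σ_3 = 6(Δ_2 - Δ_1) = 26
  1·σ_2 + 6·σ_3 + 2·σ_4 = 6(Δ_3 - Δ_2) = -54
Clamped end conditions give two more equations: 2h_0·σ_0 + h_0·σ_1 = 6(Δ_0 - p'(-2)) = -14 and h_3·σ_3 + 2h_3·σ_4 = 6(p'(7) - Δ_3) = 30.
Solving the tridiagonal system: σ_0 = -179/81, σ_1 = -20/81, σ_2 = 421/81, σ_3 = -1202/81, σ_4 = 2417/162.
On [5, 7], p(t) = 5 - 13/162·(t - 5) - 601/81·(t - 5)² + 1607/648·(t - 5)³.
With (t - 5) = 2/3: p(17/3) = 5213/2187.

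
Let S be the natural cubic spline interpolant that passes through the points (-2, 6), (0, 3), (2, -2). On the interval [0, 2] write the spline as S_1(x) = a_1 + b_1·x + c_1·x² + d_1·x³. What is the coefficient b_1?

-2

Put M_i = S'' at the i-th knot. Here h = (2, 2) and Δ = (-3/2, -5/2), so the interior equations h_(i-1)·M_(i-1) + 2(h_(i-1)+h_i)·M_i + h_i·M_(i+1) = 6(Δ_i − Δ_(i-1)) read
  2·M_0 + 8·M_1 + 2·M_2 = 6(Δ_1 - Δ_0) = -6
Natural end conditions: M_0 = M_2 = 0.
Hence M_0 = 0, M_1 = -3/4, M_2 = 0.
On [0, 2], with S_1(x) = a_1 + b_1·x + c_1·x² + d_1·x³: c_1 = M_1/2 = -3/8, d_1 = (M_2 - M_1)/(6h_1) = 1/16, b_1 = Δ_1 - h_1(2M_1 + M_2)/6 = -2.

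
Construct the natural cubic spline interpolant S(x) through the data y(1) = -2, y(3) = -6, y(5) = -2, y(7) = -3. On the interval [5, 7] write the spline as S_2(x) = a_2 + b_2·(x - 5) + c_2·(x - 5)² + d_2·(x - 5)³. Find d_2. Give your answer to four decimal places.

With M_i denoting the second derivative at x_i, h_i = 2, 2, 2, and Δ_i = (y_(i+1) − y_i)/h_i = -2, 2, -1/2:
  2·M_0 + 8·M_1 + 2·M_2 = 6(Δ_1 - Δ_0) = 24
  2·M_1 + 8·M_2 + 2·M_3 = 6(Δ_2 - Δ_1) = -15
Natural end conditions: M_0 = M_3 = 0.
Forward elimination and back-substitution give M_0 = 0, M_1 = 37/10, M_2 = -14/5, M_3 = 0.
On [5, 7], with S_2(x) = a_2 + b_2·(x - 5) + c_2·(x - 5)² + d_2·(x - 5)³: c_2 = M_2/2 = -7/5, d_2 = (M_3 - M_2)/(6h_2) = 7/30, b_2 = Δ_2 - h_2(2M_2 + M_3)/6 = 41/30.

0.2333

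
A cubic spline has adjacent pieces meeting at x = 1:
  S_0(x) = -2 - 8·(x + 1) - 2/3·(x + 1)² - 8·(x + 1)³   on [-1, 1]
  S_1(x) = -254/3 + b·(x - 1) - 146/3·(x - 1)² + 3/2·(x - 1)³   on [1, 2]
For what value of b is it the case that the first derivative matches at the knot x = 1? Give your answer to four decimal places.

S_0'(x) = -8 - 4/3·(x + 1) - 24·(x + 1)², so S_0'(1) = -320/3. On the right, S_1'(1) = b, so b = -320/3.

-106.6667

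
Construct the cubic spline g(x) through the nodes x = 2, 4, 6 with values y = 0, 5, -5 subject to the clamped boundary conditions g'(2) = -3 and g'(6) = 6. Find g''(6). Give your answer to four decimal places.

24.3750

Write σ_i for g''(x_i). With h_i = 2, 2 and divided differences Δ_i = 5/2, -5, the continuity of g' gives the tridiagonal system
  2·σ_0 + 8·σ_1 + 2·σ_2 = 6(Δ_1 - Δ_0) = -45
Clamped end conditions give two more equations: 2h_0·σ_0 + h_0·σ_1 = 6(Δ_0 - g'(2)) = 33 and h_1·σ_1 + 2h_1·σ_2 = 6(g'(6) - Δ_1) = 66.
Solving the tridiagonal system: σ_0 = 129/8, σ_1 = -63/4, σ_2 = 195/8.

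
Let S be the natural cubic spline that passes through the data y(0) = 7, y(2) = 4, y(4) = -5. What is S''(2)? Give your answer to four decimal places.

-2.2500

Put M_i = S'' at the i-th knot. Here h = (2, 2) and Δ = (-3/2, -9/2), so the interior equations h_(i-1)·M_(i-1) + 2(h_(i-1)+h_i)·M_i + h_i·M_(i+1) = 6(Δ_i − Δ_(i-1)) read
  2·M_0 + 8·M_1 + 2·M_2 = 6(Δ_1 - Δ_0) = -18
Natural end conditions: M_0 = M_2 = 0.
Solving: M_0 = 0, M_1 = -9/4, M_2 = 0.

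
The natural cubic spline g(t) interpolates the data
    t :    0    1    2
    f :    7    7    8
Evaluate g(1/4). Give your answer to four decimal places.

6.9414

Write M_i for g''(x_i). With h_i = 1, 1 and divided differences Δ_i = 0, 1, the continuity of g' gives the tridiagonal system
  1·M_0 + 4·M_1 + 1·M_2 = 6(Δ_1 - Δ_0) = 6
Natural end conditions: M_0 = M_2 = 0.
Solving: M_0 = 0, M_1 = 3/2, M_2 = 0.
On [0, 1], g(t) = 7 - 1/4·t + 0·t² + 1/4·t³.
With t = 1/4: g(1/4) = 1777/256.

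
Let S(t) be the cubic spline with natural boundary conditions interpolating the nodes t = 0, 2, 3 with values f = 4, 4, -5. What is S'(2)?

Put M_i = S'' at the i-th knot. Here h = (2, 1) and Δ = (0, -9), so the interior equations h_(i-1)·M_(i-1) + 2(h_(i-1)+h_i)·M_i + h_i·M_(i+1) = 6(Δ_i − Δ_(i-1)) read
  2·M_0 + 6·M_1 + 1·M_2 = 6(Δ_1 - Δ_0) = -54
Natural end conditions: M_0 = M_2 = 0.
Hence M_0 = 0, M_1 = -9, M_2 = 0.
On [2, 3], S'(t) = b_1 + 2c_1·(t - 2) + 3d_1·(t - 2)² with b_1 = Δ_1 - h_1(2M_1 + M_2)/6 = -6, c_1 = M_1/2 = -9/2, d_1 = (M_2 - M_1)/(6h_1) = 3/2. So S'(2) = -6.

-6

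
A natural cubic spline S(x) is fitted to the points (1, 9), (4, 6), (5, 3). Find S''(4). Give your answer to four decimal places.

Write m_i for S''(x_i). With h_i = 3, 1 and divided differences Δ_i = -1, -3, the continuity of S' gives the tridiagonal system
  3·m_0 + 8·m_1 + 1·m_2 = 6(Δ_1 - Δ_0) = -12
Natural end conditions: m_0 = m_2 = 0.
Forward elimination and back-substitution give m_0 = 0, m_1 = -3/2, m_2 = 0.

-1.5000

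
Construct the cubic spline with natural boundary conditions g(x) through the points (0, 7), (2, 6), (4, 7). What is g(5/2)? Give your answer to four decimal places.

Let M_i = g''(x_i). Step sizes h_i = 2, 2; slopes of the chords Δ_i = (y_(i+1) - y_i)/h_i = -1/2, 1/2.
  2·M_0 + 8·M_1 + 2·M_2 = 6(Δ_1 - Δ_0) = 6
Natural end conditions: M_0 = M_2 = 0.
Hence M_0 = 0, M_1 = 3/4, M_2 = 0.
On [2, 4], g(x) = 6 + 0·(x - 2) + 3/8·(x - 2)² - 1/16·(x - 2)³.
With (x - 2) = 1/2: g(5/2) = 779/128.

6.0859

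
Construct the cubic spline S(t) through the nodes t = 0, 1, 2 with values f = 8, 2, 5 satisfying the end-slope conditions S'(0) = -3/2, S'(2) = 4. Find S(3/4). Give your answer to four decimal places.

3.2715

Put M_i = S'' at the i-th knot. Here h = (1, 1) and Δ = (-6, 3), so the interior equations h_(i-1)·M_(i-1) + 2(h_(i-1)+h_i)·M_i + h_i·M_(i+1) = 6(Δ_i − Δ_(i-1)) read
  1·M_0 + 4·M_1 + 1·M_2 = 6(Δ_1 - Δ_0) = 54
Clamped end conditions give two more equations: 2h_0·M_0 + h_0·M_1 = 6(Δ_0 - S'(0)) = -27 and h_1·M_1 + 2h_1·M_2 = 6(S'(2) - Δ_1) = 6.
Solving the tridiagonal system: M_0 = -97/4, M_1 = 43/2, M_2 = -31/4.
On [0, 1], S(t) = 8 - 3/2·t - 97/8·t² + 61/8·t³.
With t = 3/4: S(3/4) = 1675/512.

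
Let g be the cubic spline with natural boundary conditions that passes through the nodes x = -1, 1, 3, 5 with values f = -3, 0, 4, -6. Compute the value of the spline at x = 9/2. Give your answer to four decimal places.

-2.6094

Write σ_i for g''(x_i). With h_i = 2, 2, 2 and divided differences Δ_i = 3/2, 2, -5, the continuity of g' gives the tridiagonal system
  2·σ_0 + 8·σ_1 + 2·σ_2 = 6(Δ_1 - Δ_0) = 3
  2·σ_1 + 8·σ_2 + 2·σ_3 = 6(Δ_2 - Δ_1) = -42
Natural end conditions: σ_0 = σ_3 = 0.
Solving the tridiagonal system: σ_0 = 0, σ_1 = 9/5, σ_2 = -57/10, σ_3 = 0.
On [3, 5], g(x) = 4 - 6/5·(x - 3) - 57/20·(x - 3)² + 19/40·(x - 3)³.
With (x - 3) = 3/2: g(9/2) = -167/64.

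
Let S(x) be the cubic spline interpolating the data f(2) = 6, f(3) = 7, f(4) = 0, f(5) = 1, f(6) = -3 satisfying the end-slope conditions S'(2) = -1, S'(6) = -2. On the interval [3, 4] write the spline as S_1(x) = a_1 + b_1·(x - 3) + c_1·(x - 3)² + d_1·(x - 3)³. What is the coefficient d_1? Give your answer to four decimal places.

7.1786

Put σ_i = S'' at the i-th knot. Here h = (1, 1, 1, 1) and Δ = (1, -7, 1, -4), so the interior equations h_(i-1)·σ_(i-1) + 2(h_(i-1)+h_i)·σ_i + h_i·σ_(i+1) = 6(Δ_i − Δ_(i-1)) read
  1·σ_0 + 4·σ_1 + 1·σ_2 = 6(Δ_1 - Δ_0) = -48
  1·σ_1 + 4·σ_2 + 1·σ_3 = 6(Δ_2 - Δ_1) = 48
  1·σ_2 + 4·σ_3 + 1·σ_4 = 6(Δ_3 - Δ_2) = -30
Clamped end conditions give two more equations: 2h_0·σ_0 + h_0·σ_1 = 6(Δ_0 - S'(2)) = 12 and h_3·σ_3 + 2h_3·σ_4 = 6(S'(6) - Δ_3) = 12.
Solving: σ_0 = 235/14, σ_1 = -151/7, σ_2 = 43/2, σ_3 = -115/7, σ_4 = 199/14.
On [3, 4], with S_1(x) = a_1 + b_1·(x - 3) + c_1·(x - 3)² + d_1·(x - 3)³: c_1 = σ_1/2 = -151/14, d_1 = (σ_2 - σ_1)/(6h_1) = 201/28, b_1 = Δ_1 - h_1(2σ_1 + σ_2)/6 = -95/28.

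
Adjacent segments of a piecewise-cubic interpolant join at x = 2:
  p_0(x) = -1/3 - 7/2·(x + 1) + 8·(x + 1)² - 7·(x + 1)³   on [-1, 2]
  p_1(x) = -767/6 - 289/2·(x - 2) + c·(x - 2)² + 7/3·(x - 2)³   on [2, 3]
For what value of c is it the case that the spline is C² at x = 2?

p_0''(x) = 16 - 42·(x + 1), so p_0''(2) = -110. On the right, p_1''(2) = 2c, so c = -55.

-55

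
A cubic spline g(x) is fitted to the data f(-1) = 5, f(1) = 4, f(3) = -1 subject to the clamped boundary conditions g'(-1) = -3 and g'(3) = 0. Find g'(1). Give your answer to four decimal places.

Let M_i = g''(x_i). Step sizes h_i = 2, 2; slopes of the chords Δ_i = (y_(i+1) - y_i)/h_i = -1/2, -5/2.
  2·M_0 + 8·M_1 + 2·M_2 = 6(Δ_1 - Δ_0) = -12
Clamped end conditions give two more equations: 2h_0·M_0 + h_0·M_1 = 6(Δ_0 - g'(-1)) = 15 and h_1·M_1 + 2h_1·M_2 = 6(g'(3) - Δ_1) = 15.
Hence M_0 = 6, M_1 = -9/2, M_2 = 6.
On [1, 3], g'(x) = b_1 + 2c_1·(x - 1) + 3d_1·(x - 1)² with b_1 = Δ_1 - h_1(2M_1 + M_2)/6 = -3/2, c_1 = M_1/2 = -9/4, d_1 = (M_2 - M_1)/(6h_1) = 7/8. So g'(1) = -3/2.

-1.5000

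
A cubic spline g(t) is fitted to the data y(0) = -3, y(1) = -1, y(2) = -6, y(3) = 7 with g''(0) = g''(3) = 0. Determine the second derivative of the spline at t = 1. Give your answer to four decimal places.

-18.4000

Put m_i = g'' at the i-th knot. Here h = (1, 1, 1) and Δ = (2, -5, 13), so the interior equations h_(i-1)·m_(i-1) + 2(h_(i-1)+h_i)·m_i + h_i·m_(i+1) = 6(Δ_i − Δ_(i-1)) read
  1·m_0 + 4·m_1 + 1·m_2 = 6(Δ_1 - Δ_0) = -42
  1·m_1 + 4·m_2 + 1·m_3 = 6(Δ_2 - Δ_1) = 108
Natural end conditions: m_0 = m_3 = 0.
Hence m_0 = 0, m_1 = -92/5, m_2 = 158/5, m_3 = 0.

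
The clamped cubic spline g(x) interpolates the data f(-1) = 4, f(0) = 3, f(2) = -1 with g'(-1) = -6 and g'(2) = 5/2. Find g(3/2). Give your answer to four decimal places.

Write σ_i for g''(x_i). With h_i = 1, 2 and divided differences Δ_i = -1, -2, the continuity of g' gives the tridiagonal system
  1·σ_0 + 6·σ_1 + 2·σ_2 = 6(Δ_1 - Δ_0) = -6
Clamped end conditions give two more equations: 2h_0·σ_0 + h_0·σ_1 = 6(Δ_0 - g'(-1)) = 30 and h_1·σ_1 + 2h_1·σ_2 = 6(g'(2) - Δ_1) = 27.
Solving the tridiagonal system: σ_0 = 113/6, σ_1 = -23/3, σ_2 = 127/12.
On [0, 2], g(x) = 3 - 5/12·x - 23/6·x² + 73/48·x³.
With x = 3/2: g(3/2) = -143/128.

-1.1172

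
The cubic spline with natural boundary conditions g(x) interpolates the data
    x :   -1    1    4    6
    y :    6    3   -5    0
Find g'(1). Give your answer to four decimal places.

-2.6941

With σ_i denoting the second derivative at x_i, h_i = 2, 3, 2, and Δ_i = (y_(i+1) − y_i)/h_i = -3/2, -8/3, 5/2:
  2·σ_0 + 10·σ_1 + 3·σ_2 = 6(Δ_1 - Δ_0) = -7
  3·σ_1 + 10·σ_2 + 2·σ_3 = 6(Δ_2 - Δ_1) = 31
Natural end conditions: σ_0 = σ_3 = 0.
Hence σ_0 = 0, σ_1 = -163/91, σ_2 = 331/91, σ_3 = 0.
On [1, 4], g'(x) = b_1 + 2c_1·(x - 1) + 3d_1·(x - 1)² with b_1 = Δ_1 - h_1(2σ_1 + σ_2)/6 = -1471/546, c_1 = σ_1/2 = -163/182, d_1 = (σ_2 - σ_1)/(6h_1) = 19/63. So g'(1) = -1471/546.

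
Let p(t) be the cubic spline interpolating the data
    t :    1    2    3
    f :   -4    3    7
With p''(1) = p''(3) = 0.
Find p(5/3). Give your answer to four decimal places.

0.9444

Write σ_i for p''(x_i). With h_i = 1, 1 and divided differences Δ_i = 7, 4, the continuity of p' gives the tridiagonal system
  1·σ_0 + 4·σ_1 + 1·σ_2 = 6(Δ_1 - Δ_0) = -18
Natural end conditions: σ_0 = σ_2 = 0.
Forward elimination and back-substitution give σ_0 = 0, σ_1 = -9/2, σ_2 = 0.
On [1, 2], p(t) = -4 + 31/4·(t - 1) + 0·(t - 1)² - 3/4·(t - 1)³.
With (t - 1) = 2/3: p(5/3) = 17/18.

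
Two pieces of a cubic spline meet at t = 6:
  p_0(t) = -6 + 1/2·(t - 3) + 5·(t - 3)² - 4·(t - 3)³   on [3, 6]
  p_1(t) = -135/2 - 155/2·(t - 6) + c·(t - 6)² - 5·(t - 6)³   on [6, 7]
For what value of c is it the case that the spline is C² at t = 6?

p_0''(t) = 10 - 24·(t - 3), so p_0''(6) = -62. On the right, p_1''(6) = 2c, so c = -31.

-31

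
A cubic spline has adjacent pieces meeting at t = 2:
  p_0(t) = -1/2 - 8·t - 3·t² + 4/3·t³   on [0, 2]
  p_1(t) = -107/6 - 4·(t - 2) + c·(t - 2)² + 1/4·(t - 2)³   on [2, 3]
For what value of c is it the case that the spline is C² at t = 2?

p_0''(t) = -6 + 8·t, so p_0''(2) = 10. On the right, p_1''(2) = 2c, so c = 5.

5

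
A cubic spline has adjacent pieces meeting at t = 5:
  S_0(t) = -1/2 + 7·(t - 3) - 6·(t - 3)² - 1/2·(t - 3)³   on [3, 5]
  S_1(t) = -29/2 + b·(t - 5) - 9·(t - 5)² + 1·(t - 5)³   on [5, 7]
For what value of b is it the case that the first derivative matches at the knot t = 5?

-23

S_0'(t) = 7 - 12·(t - 3) - 3/2·(t - 3)², so S_0'(5) = -23. On the right, S_1'(5) = b, so b = -23.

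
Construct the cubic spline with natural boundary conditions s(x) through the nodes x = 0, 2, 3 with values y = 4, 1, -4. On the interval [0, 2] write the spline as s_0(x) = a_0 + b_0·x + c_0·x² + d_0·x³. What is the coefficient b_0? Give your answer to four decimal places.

Let M_i = s''(x_i). Step sizes h_i = 2, 1; slopes of the chords Δ_i = (y_(i+1) - y_i)/h_i = -3/2, -5.
  2·M_0 + 6·M_1 + 1·M_2 = 6(Δ_1 - Δ_0) = -21
Natural end conditions: M_0 = M_2 = 0.
Solving: M_0 = 0, M_1 = -7/2, M_2 = 0.
On [0, 2], with s_0(x) = a_0 + b_0·x + c_0·x² + d_0·x³: c_0 = M_0/2 = 0, d_0 = (M_1 - M_0)/(6h_0) = -7/24, b_0 = Δ_0 - h_0(2M_0 + M_1)/6 = -1/3.

-0.3333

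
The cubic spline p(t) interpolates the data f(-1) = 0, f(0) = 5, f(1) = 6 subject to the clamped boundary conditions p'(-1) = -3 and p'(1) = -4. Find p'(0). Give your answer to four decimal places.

Put σ_i = p'' at the i-th knot. Here h = (1, 1) and Δ = (5, 1), so the interior equations h_(i-1)·σ_(i-1) + 2(h_(i-1)+h_i)·σ_i + h_i·σ_(i+1) = 6(Δ_i − Δ_(i-1)) read
  1·σ_0 + 4·σ_1 + 1·σ_2 = 6(Δ_1 - Δ_0) = -24
Clamped end conditions give two more equations: 2h_0·σ_0 + h_0·σ_1 = 6(Δ_0 - p'(-1)) = 48 and h_1·σ_1 + 2h_1·σ_2 = 6(p'(1) - Δ_1) = -30.
Solving: σ_0 = 59/2, σ_1 = -11, σ_2 = -19/2.
On [0, 1], p'(t) = b_1 + 2c_1·t + 3d_1·t² with b_1 = Δ_1 - h_1(2σ_1 + σ_2)/6 = 25/4, c_1 = σ_1/2 = -11/2, d_1 = (σ_2 - σ_1)/(6h_1) = 1/4. So p'(0) = 25/4.

6.2500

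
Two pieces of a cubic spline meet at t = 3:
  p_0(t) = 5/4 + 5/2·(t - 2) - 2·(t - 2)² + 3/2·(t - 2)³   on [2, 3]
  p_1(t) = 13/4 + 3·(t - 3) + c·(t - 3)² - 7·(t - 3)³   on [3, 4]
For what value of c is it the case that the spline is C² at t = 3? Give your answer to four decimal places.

2.5000

p_0''(t) = -4 + 9·(t - 2), so p_0''(3) = 5. On the right, p_1''(3) = 2c, so c = 5/2.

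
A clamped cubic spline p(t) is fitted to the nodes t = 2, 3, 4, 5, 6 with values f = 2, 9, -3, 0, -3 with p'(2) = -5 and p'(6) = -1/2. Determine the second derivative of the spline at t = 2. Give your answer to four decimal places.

63.4821

Write σ_i for p''(x_i). With h_i = 1, 1, 1, 1 and divided differences Δ_i = 7, -12, 3, -3, the continuity of p' gives the tridiagonal system
  1·σ_0 + 4·σ_1 + 1·σ_2 = 6(Δ_1 - Δ_0) = -114
  1·σ_1 + 4·σ_2 + 1·σ_3 = 6(Δ_2 - Δ_1) = 90
  1·σ_2 + 4·σ_3 + 1·σ_4 = 6(Δ_3 - Δ_2) = -36
Clamped end conditions give two more equations: 2h_0·σ_0 + h_0·σ_1 = 6(Δ_0 - p'(2)) = 72 and h_3·σ_3 + 2h_3·σ_4 = 6(p'(6) - Δ_3) = 15.
Solving the tridiagonal system: σ_0 = 3555/56, σ_1 = -1539/28, σ_2 = 339/8, σ_3 = -687/28, σ_4 = 1107/56.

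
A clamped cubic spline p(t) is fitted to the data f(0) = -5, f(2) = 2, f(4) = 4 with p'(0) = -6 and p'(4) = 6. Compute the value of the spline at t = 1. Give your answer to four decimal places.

Write m_i for p''(x_i). With h_i = 2, 2 and divided differences Δ_i = 7/2, 1, the continuity of p' gives the tridiagonal system
  2·m_0 + 8·m_1 + 2·m_2 = 6(Δ_1 - Δ_0) = -15
Clamped end conditions give two more equations: 2h_0·m_0 + h_0·m_1 = 6(Δ_0 - p'(0)) = 57 and h_1·m_1 + 2h_1·m_2 = 6(p'(4) - Δ_1) = 30.
Solving: m_0 = 153/8, m_1 = -39/4, m_2 = 99/8.
On [0, 2], p(t) = -5 - 6·t + 153/16·t² - 77/32·t³.
With t = 1: p(1) = -123/32.

-3.8438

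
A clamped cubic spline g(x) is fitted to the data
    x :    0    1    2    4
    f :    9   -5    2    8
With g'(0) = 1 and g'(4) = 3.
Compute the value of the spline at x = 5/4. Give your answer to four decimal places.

Let M_i = g''(x_i). Step sizes h_i = 1, 1, 2; slopes of the chords Δ_i = (y_(i+1) - y_i)/h_i = -14, 7, 3.
  1·M_0 + 4·M_1 + 1·M_2 = 6(Δ_1 - Δ_0) = 126
  1·M_1 + 6·M_2 + 2·M_3 = 6(Δ_2 - Δ_1) = -24
Clamped end conditions give two more equations: 2h_0·M_0 + h_0·M_1 = 6(Δ_0 - g'(0)) = -90 and h_2·M_2 + 2h_2·M_3 = 6(g'(4) - Δ_2) = 0.
Hence M_0 = -788/11, M_1 = 586/11, M_2 = -170/11, M_3 = 85/11.
On [1, 2], g(x) = -5 - 90/11·(x - 1) + 293/11·(x - 1)² - 126/11·(x - 1)³.
With (x - 1) = 1/4: g(5/4) = -1957/352.

-5.5597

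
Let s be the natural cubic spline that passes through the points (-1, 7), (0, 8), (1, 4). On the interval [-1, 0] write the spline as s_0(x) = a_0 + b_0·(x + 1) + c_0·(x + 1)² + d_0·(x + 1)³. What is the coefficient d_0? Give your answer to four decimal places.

Put M_i = s'' at the i-th knot. Here h = (1, 1) and Δ = (1, -4), so the interior equations h_(i-1)·M_(i-1) + 2(h_(i-1)+h_i)·M_i + h_i·M_(i+1) = 6(Δ_i − Δ_(i-1)) read
  1·M_0 + 4·M_1 + 1·M_2 = 6(Δ_1 - Δ_0) = -30
Natural end conditions: M_0 = M_2 = 0.
Forward elimination and back-substitution give M_0 = 0, M_1 = -15/2, M_2 = 0.
On [-1, 0], with s_0(x) = a_0 + b_0·(x + 1) + c_0·(x + 1)² + d_0·(x + 1)³: c_0 = M_0/2 = 0, d_0 = (M_1 - M_0)/(6h_0) = -5/4, b_0 = Δ_0 - h_0(2M_0 + M_1)/6 = 9/4.

-1.2500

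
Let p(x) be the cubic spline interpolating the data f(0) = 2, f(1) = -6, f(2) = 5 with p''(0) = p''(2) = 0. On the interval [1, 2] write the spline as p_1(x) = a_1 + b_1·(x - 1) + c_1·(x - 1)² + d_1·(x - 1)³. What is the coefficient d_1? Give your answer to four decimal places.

-4.7500

Put σ_i = p'' at the i-th knot. Here h = (1, 1) and Δ = (-8, 11), so the interior equations h_(i-1)·σ_(i-1) + 2(h_(i-1)+h_i)·σ_i + h_i·σ_(i+1) = 6(Δ_i − Δ_(i-1)) read
  1·σ_0 + 4·σ_1 + 1·σ_2 = 6(Δ_1 - Δ_0) = 114
Natural end conditions: σ_0 = σ_2 = 0.
Solving: σ_0 = 0, σ_1 = 57/2, σ_2 = 0.
On [1, 2], with p_1(x) = a_1 + b_1·(x - 1) + c_1·(x - 1)² + d_1·(x - 1)³: c_1 = σ_1/2 = 57/4, d_1 = (σ_2 - σ_1)/(6h_1) = -19/4, b_1 = Δ_1 - h_1(2σ_1 + σ_2)/6 = 3/2.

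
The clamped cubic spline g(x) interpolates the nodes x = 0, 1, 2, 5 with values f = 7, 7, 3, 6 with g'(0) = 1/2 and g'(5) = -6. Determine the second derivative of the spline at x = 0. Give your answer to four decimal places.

3.0345

Put M_i = g'' at the i-th knot. Here h = (1, 1, 3) and Δ = (0, -4, 1), so the interior equations h_(i-1)·M_(i-1) + 2(h_(i-1)+h_i)·M_i + h_i·M_(i+1) = 6(Δ_i − Δ_(i-1)) read
  1·M_0 + 4·M_1 + 1·M_2 = 6(Δ_1 - Δ_0) = -24
  1·M_1 + 8·M_2 + 3·M_3 = 6(Δ_2 - Δ_1) = 30
Clamped end conditions give two more equations: 2h_0·M_0 + h_0·M_1 = 6(Δ_0 - g'(0)) = -3 and h_2·M_2 + 2h_2·M_3 = 6(g'(5) - Δ_2) = -42.
Forward elimination and back-substitution give M_0 = 88/29, M_1 = -263/29, M_2 = 268/29, M_3 = -337/29.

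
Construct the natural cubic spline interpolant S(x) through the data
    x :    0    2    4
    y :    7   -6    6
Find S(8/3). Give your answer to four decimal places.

-4.3148

Put M_i = S'' at the i-th knot. Here h = (2, 2) and Δ = (-13/2, 6), so the interior equations h_(i-1)·M_(i-1) + 2(h_(i-1)+h_i)·M_i + h_i·M_(i+1) = 6(Δ_i − Δ_(i-1)) read
  2·M_0 + 8·M_1 + 2·M_2 = 6(Δ_1 - Δ_0) = 75
Natural end conditions: M_0 = M_2 = 0.
Hence M_0 = 0, M_1 = 75/8, M_2 = 0.
On [2, 4], S(x) = -6 - 1/4·(x - 2) + 75/16·(x - 2)² - 25/32·(x - 2)³.
With (x - 2) = 2/3: S(8/3) = -233/54.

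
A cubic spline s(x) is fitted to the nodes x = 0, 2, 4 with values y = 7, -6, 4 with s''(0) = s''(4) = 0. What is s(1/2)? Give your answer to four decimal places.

2.4023

Let M_i = s''(x_i). Step sizes h_i = 2, 2; slopes of the chords Δ_i = (y_(i+1) - y_i)/h_i = -13/2, 5.
  2·M_0 + 8·M_1 + 2·M_2 = 6(Δ_1 - Δ_0) = 69
Natural end conditions: M_0 = M_2 = 0.
Forward elimination and back-substitution give M_0 = 0, M_1 = 69/8, M_2 = 0.
On [0, 2], s(x) = 7 - 75/8·x + 0·x² + 23/32·x³.
With x = 1/2: s(1/2) = 615/256.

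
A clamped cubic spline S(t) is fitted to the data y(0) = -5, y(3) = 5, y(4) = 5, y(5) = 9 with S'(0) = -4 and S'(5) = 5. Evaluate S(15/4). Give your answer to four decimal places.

4.8529

Write M_i for S''(x_i). With h_i = 3, 1, 1 and divided differences Δ_i = 10/3, 0, 4, the continuity of S' gives the tridiagonal system
  3·M_0 + 8·M_1 + 1·M_2 = 6(Δ_1 - Δ_0) = -20
  1·M_1 + 4·M_2 + 1·M_3 = 6(Δ_2 - Δ_1) = 24
Clamped end conditions give two more equations: 2h_0·M_0 + h_0·M_1 = 6(Δ_0 - S'(0)) = 44 and h_2·M_2 + 2h_2·M_3 = 6(S'(5) - Δ_2) = 6.
Hence M_0 = 974/87, M_1 = -224/29, M_2 = 238/29, M_3 = -32/29.
On [3, 4], S(t) = 5 + 35/29·(t - 3) - 112/29·(t - 3)² + 77/29·(t - 3)³.
With (t - 3) = 3/4: S(15/4) = 9007/1856.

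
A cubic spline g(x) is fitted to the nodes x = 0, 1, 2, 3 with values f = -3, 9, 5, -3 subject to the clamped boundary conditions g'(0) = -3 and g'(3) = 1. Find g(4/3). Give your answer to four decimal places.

10.2593

Write M_i for g''(x_i). With h_i = 1, 1, 1 and divided differences Δ_i = 12, -4, -8, the continuity of g' gives the tridiagonal system
  1·M_0 + 4·M_1 + 1·M_2 = 6(Δ_1 - Δ_0) = -96
  1·M_1 + 4·M_2 + 1·M_3 = 6(Δ_2 - Δ_1) = -24
Clamped end conditions give two more equations: 2h_0·M_0 + h_0·M_1 = 6(Δ_0 - g'(0)) = 90 and h_2·M_2 + 2h_2·M_3 = 6(g'(3) - Δ_2) = 54.
Solving the tridiagonal system: M_0 = 194/3, M_1 = -118/3, M_2 = -10/3, M_3 = 86/3.
On [1, 2], g(x) = 9 + 29/3·(x - 1) - 59/3·(x - 1)² + 6·(x - 1)³.
With (x - 1) = 1/3: g(4/3) = 277/27.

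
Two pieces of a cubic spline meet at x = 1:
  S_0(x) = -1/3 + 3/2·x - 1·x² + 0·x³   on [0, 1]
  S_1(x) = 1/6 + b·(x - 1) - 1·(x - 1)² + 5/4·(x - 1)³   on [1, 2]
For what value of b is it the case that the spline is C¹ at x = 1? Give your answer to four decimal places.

-0.5000

S_0'(x) = 3/2 - 2·x + 0·x², so S_0'(1) = -1/2. On the right, S_1'(1) = b, so b = -1/2.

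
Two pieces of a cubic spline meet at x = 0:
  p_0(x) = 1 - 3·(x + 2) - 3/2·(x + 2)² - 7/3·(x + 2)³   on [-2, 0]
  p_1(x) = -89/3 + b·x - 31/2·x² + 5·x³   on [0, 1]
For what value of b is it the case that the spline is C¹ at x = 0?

p_0'(x) = -3 - 3·(x + 2) - 7·(x + 2)², so p_0'(0) = -37. On the right, p_1'(0) = b, so b = -37.

-37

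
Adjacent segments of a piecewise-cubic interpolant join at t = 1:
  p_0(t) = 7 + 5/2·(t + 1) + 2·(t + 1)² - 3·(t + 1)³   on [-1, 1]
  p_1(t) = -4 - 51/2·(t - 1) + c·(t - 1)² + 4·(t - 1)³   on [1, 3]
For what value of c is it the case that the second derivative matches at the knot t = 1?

-16

p_0''(t) = 4 - 18·(t + 1), so p_0''(1) = -32. On the right, p_1''(1) = 2c, so c = -16.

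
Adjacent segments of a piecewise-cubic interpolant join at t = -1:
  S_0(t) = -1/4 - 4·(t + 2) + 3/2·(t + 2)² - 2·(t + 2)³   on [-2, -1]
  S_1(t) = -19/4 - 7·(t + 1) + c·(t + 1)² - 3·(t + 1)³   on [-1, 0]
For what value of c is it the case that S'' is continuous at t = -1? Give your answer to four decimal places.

-4.5000

S_0''(t) = 3 - 12·(t + 2), so S_0''(-1) = -9. On the right, S_1''(-1) = 2c, so c = -9/2.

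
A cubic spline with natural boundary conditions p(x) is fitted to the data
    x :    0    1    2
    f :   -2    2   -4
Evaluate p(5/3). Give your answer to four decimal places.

-1.2593

Put M_i = p'' at the i-th knot. Here h = (1, 1) and Δ = (4, -6), so the interior equations h_(i-1)·M_(i-1) + 2(h_(i-1)+h_i)·M_i + h_i·M_(i+1) = 6(Δ_i − Δ_(i-1)) read
  1·M_0 + 4·M_1 + 1·M_2 = 6(Δ_1 - Δ_0) = -60
Natural end conditions: M_0 = M_2 = 0.
Forward elimination and back-substitution give M_0 = 0, M_1 = -15, M_2 = 0.
On [1, 2], p(x) = 2 - 1·(x - 1) - 15/2·(x - 1)² + 5/2·(x - 1)³.
With (x - 1) = 2/3: p(5/3) = -34/27.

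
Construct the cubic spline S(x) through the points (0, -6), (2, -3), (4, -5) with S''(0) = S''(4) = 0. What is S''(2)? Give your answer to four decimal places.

Let M_i = S''(x_i). Step sizes h_i = 2, 2; slopes of the chords Δ_i = (y_(i+1) - y_i)/h_i = 3/2, -1.
  2·M_0 + 8·M_1 + 2·M_2 = 6(Δ_1 - Δ_0) = -15
Natural end conditions: M_0 = M_2 = 0.
Forward elimination and back-substitution give M_0 = 0, M_1 = -15/8, M_2 = 0.

-1.8750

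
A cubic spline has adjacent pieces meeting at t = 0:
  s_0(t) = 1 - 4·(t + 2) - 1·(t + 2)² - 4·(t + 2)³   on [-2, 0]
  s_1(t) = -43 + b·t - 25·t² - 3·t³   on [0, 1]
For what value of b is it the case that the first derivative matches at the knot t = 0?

s_0'(t) = -4 - 2·(t + 2) - 12·(t + 2)², so s_0'(0) = -56. On the right, s_1'(0) = b, so b = -56.

-56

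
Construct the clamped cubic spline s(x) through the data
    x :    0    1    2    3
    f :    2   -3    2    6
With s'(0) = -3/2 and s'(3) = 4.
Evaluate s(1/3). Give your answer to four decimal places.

0.5654

Write M_i for s''(x_i). With h_i = 1, 1, 1 and divided differences Δ_i = -5, 5, 4, the continuity of s' gives the tridiagonal system
  1·M_0 + 4·M_1 + 1·M_2 = 6(Δ_1 - Δ_0) = 60
  1·M_1 + 4·M_2 + 1·M_3 = 6(Δ_2 - Δ_1) = -6
Clamped end conditions give two more equations: 2h_0·M_0 + h_0·M_1 = 6(Δ_0 - s'(0)) = -21 and h_2·M_2 + 2h_2·M_3 = 6(s'(3) - Δ_2) = 0.
Solving the tridiagonal system: M_0 = -326/15, M_1 = 337/15, M_2 = -122/15, M_3 = 61/15.
On [0, 1], s(x) = 2 - 3/2·x - 163/15·x² + 221/30·x³.
With x = 1/3: s(1/3) = 229/405.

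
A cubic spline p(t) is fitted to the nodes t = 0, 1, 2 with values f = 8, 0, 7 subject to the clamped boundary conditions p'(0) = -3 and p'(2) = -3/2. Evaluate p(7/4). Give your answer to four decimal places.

Write σ_i for p''(x_i). With h_i = 1, 1 and divided differences Δ_i = -8, 7, the continuity of p' gives the tridiagonal system
  1·σ_0 + 4·σ_1 + 1·σ_2 = 6(Δ_1 - Δ_0) = 90
Clamped end conditions give two more equations: 2h_0·σ_0 + h_0·σ_1 = 6(Δ_0 - p'(0)) = -30 and h_1·σ_1 + 2h_1·σ_2 = 6(p'(2) - Δ_1) = -51.
Solving the tridiagonal system: σ_0 = -147/4, σ_1 = 87/2, σ_2 = -189/4.
On [1, 2], p(t) = 0 + 3/8·(t - 1) + 87/4·(t - 1)² - 121/8·(t - 1)³.
With (t - 1) = 3/4: p(7/4) = 3141/512.

6.1348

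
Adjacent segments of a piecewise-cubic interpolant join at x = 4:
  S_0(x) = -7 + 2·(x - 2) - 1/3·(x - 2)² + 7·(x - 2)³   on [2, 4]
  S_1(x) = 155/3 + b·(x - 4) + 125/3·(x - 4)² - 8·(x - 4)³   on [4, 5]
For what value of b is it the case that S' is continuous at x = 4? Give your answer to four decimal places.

S_0'(x) = 2 - 2/3·(x - 2) + 21·(x - 2)², so S_0'(4) = 254/3. On the right, S_1'(4) = b, so b = 254/3.

84.6667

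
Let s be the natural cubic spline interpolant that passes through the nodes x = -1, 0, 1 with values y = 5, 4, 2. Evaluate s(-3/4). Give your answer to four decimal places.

4.8086

Put M_i = s'' at the i-th knot. Here h = (1, 1) and Δ = (-1, -2), so the interior equations h_(i-1)·M_(i-1) + 2(h_(i-1)+h_i)·M_i + h_i·M_(i+1) = 6(Δ_i − Δ_(i-1)) read
  1·M_0 + 4·M_1 + 1·M_2 = 6(Δ_1 - Δ_0) = -6
Natural end conditions: M_0 = M_2 = 0.
Hence M_0 = 0, M_1 = -3/2, M_2 = 0.
On [-1, 0], s(x) = 5 - 3/4·(x + 1) + 0·(x + 1)² - 1/4·(x + 1)³.
With (x + 1) = 1/4: s(-3/4) = 1231/256.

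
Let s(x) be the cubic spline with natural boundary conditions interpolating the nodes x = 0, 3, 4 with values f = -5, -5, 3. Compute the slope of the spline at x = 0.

-3

Put M_i = s'' at the i-th knot. Here h = (3, 1) and Δ = (0, 8), so the interior equations h_(i-1)·M_(i-1) + 2(h_(i-1)+h_i)·M_i + h_i·M_(i+1) = 6(Δ_i − Δ_(i-1)) read
  3·M_0 + 8·M_1 + 1·M_2 = 6(Δ_1 - Δ_0) = 48
Natural end conditions: M_0 = M_2 = 0.
Solving: M_0 = 0, M_1 = 6, M_2 = 0.
On [0, 3], s'(x) = b_0 + 2c_0·x + 3d_0·x² with b_0 = Δ_0 - h_0(2M_0 + M_1)/6 = -3, c_0 = M_0/2 = 0, d_0 = (M_1 - M_0)/(6h_0) = 1/3. So s'(0) = -3.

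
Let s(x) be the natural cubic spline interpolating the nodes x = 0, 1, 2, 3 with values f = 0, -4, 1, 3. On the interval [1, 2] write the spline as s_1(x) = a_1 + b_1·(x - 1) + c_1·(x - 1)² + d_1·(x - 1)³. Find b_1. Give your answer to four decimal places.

1.2000

With M_i denoting the second derivative at x_i, h_i = 1, 1, 1, and Δ_i = (y_(i+1) − y_i)/h_i = -4, 5, 2:
  1·M_0 + 4·M_1 + 1·M_2 = 6(Δ_1 - Δ_0) = 54
  1·M_1 + 4·M_2 + 1·M_3 = 6(Δ_2 - Δ_1) = -18
Natural end conditions: M_0 = M_3 = 0.
Solving: M_0 = 0, M_1 = 78/5, M_2 = -42/5, M_3 = 0.
On [1, 2], with s_1(x) = a_1 + b_1·(x - 1) + c_1·(x - 1)² + d_1·(x - 1)³: c_1 = M_1/2 = 39/5, d_1 = (M_2 - M_1)/(6h_1) = -4, b_1 = Δ_1 - h_1(2M_1 + M_2)/6 = 6/5.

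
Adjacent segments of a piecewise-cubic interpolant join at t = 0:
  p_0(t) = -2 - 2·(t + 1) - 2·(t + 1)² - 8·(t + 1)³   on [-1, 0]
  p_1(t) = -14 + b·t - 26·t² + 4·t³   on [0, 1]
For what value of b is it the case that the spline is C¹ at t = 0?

-30

p_0'(t) = -2 - 4·(t + 1) - 24·(t + 1)², so p_0'(0) = -30. On the right, p_1'(0) = b, so b = -30.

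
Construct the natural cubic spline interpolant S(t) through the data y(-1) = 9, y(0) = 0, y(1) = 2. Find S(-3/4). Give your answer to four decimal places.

Write σ_i for S''(x_i). With h_i = 1, 1 and divided differences Δ_i = -9, 2, the continuity of S' gives the tridiagonal system
  1·σ_0 + 4·σ_1 + 1·σ_2 = 6(Δ_1 - Δ_0) = 66
Natural end conditions: σ_0 = σ_2 = 0.
Forward elimination and back-substitution give σ_0 = 0, σ_1 = 33/2, σ_2 = 0.
On [-1, 0], S(t) = 9 - 47/4·(t + 1) + 0·(t + 1)² + 11/4·(t + 1)³.
With (t + 1) = 1/4: S(-3/4) = 1563/256.

6.1055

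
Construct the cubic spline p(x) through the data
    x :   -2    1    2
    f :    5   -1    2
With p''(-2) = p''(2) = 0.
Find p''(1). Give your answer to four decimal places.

Put M_i = p'' at the i-th knot. Here h = (3, 1) and Δ = (-2, 3), so the interior equations h_(i-1)·M_(i-1) + 2(h_(i-1)+h_i)·M_i + h_i·M_(i+1) = 6(Δ_i − Δ_(i-1)) read
  3·M_0 + 8·M_1 + 1·M_2 = 6(Δ_1 - Δ_0) = 30
Natural end conditions: M_0 = M_2 = 0.
Solving: M_0 = 0, M_1 = 15/4, M_2 = 0.

3.7500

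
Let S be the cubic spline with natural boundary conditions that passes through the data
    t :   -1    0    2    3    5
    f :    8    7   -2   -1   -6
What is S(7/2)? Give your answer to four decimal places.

-1.1774

With M_i denoting the second derivative at x_i, h_i = 1, 2, 1, 2, and Δ_i = (y_(i+1) − y_i)/h_i = -1, -9/2, 1, -5/2:
  1·M_0 + 6·M_1 + 2·M_2 = 6(Δ_1 - Δ_0) = -21
  2·M_1 + 6·M_2 + 1·M_3 = 6(Δ_2 - Δ_1) = 33
  1·M_2 + 6·M_3 + 2·M_4 = 6(Δ_3 - Δ_2) = -21
Natural end conditions: M_0 = M_4 = 0.
Solving the tridiagonal system: M_0 = 0, M_1 = -391/62, M_2 = 261/31, M_3 = -152/31, M_4 = 0.
On [3, 5], S(t) = -1 + 143/186·(t - 3) - 76/31·(t - 3)² + 38/93·(t - 3)³.
With (t - 3) = 1/2: S(7/2) = -73/62.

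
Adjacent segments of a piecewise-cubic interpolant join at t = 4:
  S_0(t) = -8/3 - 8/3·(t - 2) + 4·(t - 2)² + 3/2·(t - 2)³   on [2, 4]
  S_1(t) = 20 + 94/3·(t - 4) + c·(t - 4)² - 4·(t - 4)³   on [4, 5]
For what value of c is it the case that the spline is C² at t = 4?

S_0''(t) = 8 + 9·(t - 2), so S_0''(4) = 26. On the right, S_1''(4) = 2c, so c = 13.

13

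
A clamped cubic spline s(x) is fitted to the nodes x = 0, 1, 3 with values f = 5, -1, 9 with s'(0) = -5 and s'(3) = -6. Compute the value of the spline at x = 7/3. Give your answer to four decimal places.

8.0617

Write σ_i for s''(x_i). With h_i = 1, 2 and divided differences Δ_i = -6, 5, the continuity of s' gives the tridiagonal system
  1·σ_0 + 6·σ_1 + 2·σ_2 = 6(Δ_1 - Δ_0) = 66
Clamped end conditions give two more equations: 2h_0·σ_0 + h_0·σ_1 = 6(Δ_0 - s'(0)) = -6 and h_1·σ_1 + 2h_1·σ_2 = 6(s'(3) - Δ_1) = -66.
Solving the tridiagonal system: σ_0 = -43/3, σ_1 = 68/3, σ_2 = -167/6.
On [1, 3], s(x) = -1 - 5/6·(x - 1) + 34/3·(x - 1)² - 101/24·(x - 1)³.
With (x - 1) = 4/3: s(7/3) = 653/81.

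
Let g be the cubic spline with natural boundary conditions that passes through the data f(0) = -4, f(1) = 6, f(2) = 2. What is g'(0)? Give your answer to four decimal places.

13.5000

Let M_i = g''(x_i). Step sizes h_i = 1, 1; slopes of the chords Δ_i = (y_(i+1) - y_i)/h_i = 10, -4.
  1·M_0 + 4·M_1 + 1·M_2 = 6(Δ_1 - Δ_0) = -84
Natural end conditions: M_0 = M_2 = 0.
Forward elimination and back-substitution give M_0 = 0, M_1 = -21, M_2 = 0.
On [0, 1], g'(x) = b_0 + 2c_0·x + 3d_0·x² with b_0 = Δ_0 - h_0(2M_0 + M_1)/6 = 27/2, c_0 = M_0/2 = 0, d_0 = (M_1 - M_0)/(6h_0) = -7/2. So g'(0) = 27/2.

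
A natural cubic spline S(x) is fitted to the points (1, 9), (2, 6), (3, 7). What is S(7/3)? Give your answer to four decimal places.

Let m_i = S''(x_i). Step sizes h_i = 1, 1; slopes of the chords Δ_i = (y_(i+1) - y_i)/h_i = -3, 1.
  1·m_0 + 4·m_1 + 1·m_2 = 6(Δ_1 - Δ_0) = 24
Natural end conditions: m_0 = m_2 = 0.
Solving the tridiagonal system: m_0 = 0, m_1 = 6, m_2 = 0.
On [2, 3], S(x) = 6 - 1·(x - 2) + 3·(x - 2)² - 1·(x - 2)³.
With (x - 2) = 1/3: S(7/3) = 161/27.

5.9630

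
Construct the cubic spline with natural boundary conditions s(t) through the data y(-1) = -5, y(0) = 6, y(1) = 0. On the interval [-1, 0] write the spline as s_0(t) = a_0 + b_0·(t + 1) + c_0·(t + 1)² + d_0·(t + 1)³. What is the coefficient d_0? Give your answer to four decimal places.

-4.2500

Write M_i for s''(x_i). With h_i = 1, 1 and divided differences Δ_i = 11, -6, the continuity of s' gives the tridiagonal system
  1·M_0 + 4·M_1 + 1·M_2 = 6(Δ_1 - Δ_0) = -102
Natural end conditions: M_0 = M_2 = 0.
Solving: M_0 = 0, M_1 = -51/2, M_2 = 0.
On [-1, 0], with s_0(t) = a_0 + b_0·(t + 1) + c_0·(t + 1)² + d_0·(t + 1)³: c_0 = M_0/2 = 0, d_0 = (M_1 - M_0)/(6h_0) = -17/4, b_0 = Δ_0 - h_0(2M_0 + M_1)/6 = 61/4.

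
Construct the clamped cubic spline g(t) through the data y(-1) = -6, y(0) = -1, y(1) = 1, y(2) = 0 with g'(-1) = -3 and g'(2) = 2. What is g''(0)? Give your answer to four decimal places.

-10.6667

With σ_i denoting the second derivative at x_i, h_i = 1, 1, 1, and Δ_i = (y_(i+1) − y_i)/h_i = 5, 2, -1:
  1·σ_0 + 4·σ_1 + 1·σ_2 = 6(Δ_1 - Δ_0) = -18
  1·σ_1 + 4·σ_2 + 1·σ_3 = 6(Δ_2 - Δ_1) = -18
Clamped end conditions give two more equations: 2h_0·σ_0 + h_0·σ_1 = 6(Δ_0 - g'(-1)) = 48 and h_2·σ_2 + 2h_2·σ_3 = 6(g'(2) - Δ_2) = 18.
Forward elimination and back-substitution give σ_0 = 88/3, σ_1 = -32/3, σ_2 = -14/3, σ_3 = 34/3.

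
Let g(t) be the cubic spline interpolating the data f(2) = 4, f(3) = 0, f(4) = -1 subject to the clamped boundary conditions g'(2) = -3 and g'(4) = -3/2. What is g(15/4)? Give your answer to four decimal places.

Let σ_i = g''(x_i). Step sizes h_i = 1, 1; slopes of the chords Δ_i = (y_(i+1) - y_i)/h_i = -4, -1.
  1·σ_0 + 4·σ_1 + 1·σ_2 = 6(Δ_1 - Δ_0) = 18
Clamped end conditions give two more equations: 2h_0·σ_0 + h_0·σ_1 = 6(Δ_0 - g'(2)) = -6 and h_1·σ_1 + 2h_1·σ_2 = 6(g'(4) - Δ_1) = -3.
Solving: σ_0 = -27/4, σ_1 = 15/2, σ_2 = -21/4.
On [3, 4], g(t) = 0 - 21/8·(t - 3) + 15/4·(t - 3)² - 17/8·(t - 3)³.
With (t - 3) = 3/4: g(15/4) = -387/512.

-0.7559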